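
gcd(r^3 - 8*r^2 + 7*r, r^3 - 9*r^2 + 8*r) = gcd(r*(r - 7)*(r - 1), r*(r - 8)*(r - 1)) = r^2 - r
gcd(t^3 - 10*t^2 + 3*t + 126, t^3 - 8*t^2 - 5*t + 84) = t^2 - 4*t - 21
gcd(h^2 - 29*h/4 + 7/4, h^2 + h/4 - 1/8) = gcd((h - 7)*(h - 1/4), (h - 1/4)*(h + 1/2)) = h - 1/4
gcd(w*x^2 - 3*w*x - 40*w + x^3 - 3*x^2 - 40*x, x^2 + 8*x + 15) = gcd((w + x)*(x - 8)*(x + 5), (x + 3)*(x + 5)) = x + 5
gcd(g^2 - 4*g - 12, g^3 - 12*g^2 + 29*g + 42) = g - 6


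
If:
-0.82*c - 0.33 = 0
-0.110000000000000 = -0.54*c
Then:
No Solution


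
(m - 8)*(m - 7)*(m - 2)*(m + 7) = m^4 - 10*m^3 - 33*m^2 + 490*m - 784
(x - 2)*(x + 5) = x^2 + 3*x - 10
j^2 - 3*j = j*(j - 3)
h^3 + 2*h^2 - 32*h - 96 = (h - 6)*(h + 4)^2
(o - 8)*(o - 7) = o^2 - 15*o + 56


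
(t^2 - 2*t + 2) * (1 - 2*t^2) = -2*t^4 + 4*t^3 - 3*t^2 - 2*t + 2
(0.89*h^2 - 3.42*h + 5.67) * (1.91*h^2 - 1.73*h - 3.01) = 1.6999*h^4 - 8.0719*h^3 + 14.0674*h^2 + 0.485099999999999*h - 17.0667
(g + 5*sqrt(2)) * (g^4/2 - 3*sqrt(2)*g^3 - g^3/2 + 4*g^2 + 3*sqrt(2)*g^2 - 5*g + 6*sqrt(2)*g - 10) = g^5/2 - sqrt(2)*g^4/2 - g^4/2 - 26*g^3 + sqrt(2)*g^3/2 + 25*g^2 + 26*sqrt(2)*g^2 - 25*sqrt(2)*g + 50*g - 50*sqrt(2)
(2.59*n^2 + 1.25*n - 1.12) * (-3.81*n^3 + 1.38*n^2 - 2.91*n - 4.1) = -9.8679*n^5 - 1.1883*n^4 - 1.5447*n^3 - 15.8021*n^2 - 1.8658*n + 4.592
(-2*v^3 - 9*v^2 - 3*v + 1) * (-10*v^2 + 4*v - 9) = 20*v^5 + 82*v^4 + 12*v^3 + 59*v^2 + 31*v - 9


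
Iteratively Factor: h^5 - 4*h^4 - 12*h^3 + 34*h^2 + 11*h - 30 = (h - 2)*(h^4 - 2*h^3 - 16*h^2 + 2*h + 15) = (h - 2)*(h - 1)*(h^3 - h^2 - 17*h - 15) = (h - 2)*(h - 1)*(h + 3)*(h^2 - 4*h - 5) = (h - 5)*(h - 2)*(h - 1)*(h + 3)*(h + 1)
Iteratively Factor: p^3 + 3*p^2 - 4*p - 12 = (p - 2)*(p^2 + 5*p + 6) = (p - 2)*(p + 2)*(p + 3)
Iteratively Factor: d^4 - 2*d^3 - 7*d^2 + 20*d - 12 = (d + 3)*(d^3 - 5*d^2 + 8*d - 4) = (d - 2)*(d + 3)*(d^2 - 3*d + 2) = (d - 2)*(d - 1)*(d + 3)*(d - 2)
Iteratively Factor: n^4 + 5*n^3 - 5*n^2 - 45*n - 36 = (n + 4)*(n^3 + n^2 - 9*n - 9) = (n + 3)*(n + 4)*(n^2 - 2*n - 3) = (n - 3)*(n + 3)*(n + 4)*(n + 1)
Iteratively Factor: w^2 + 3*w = (w + 3)*(w)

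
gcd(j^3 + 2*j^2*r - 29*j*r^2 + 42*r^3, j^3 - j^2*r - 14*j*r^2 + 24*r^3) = j^2 - 5*j*r + 6*r^2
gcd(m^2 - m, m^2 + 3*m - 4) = m - 1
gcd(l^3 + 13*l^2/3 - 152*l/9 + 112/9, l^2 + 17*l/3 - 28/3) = l^2 + 17*l/3 - 28/3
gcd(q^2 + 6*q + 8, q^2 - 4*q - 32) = q + 4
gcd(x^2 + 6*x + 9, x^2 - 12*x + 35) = 1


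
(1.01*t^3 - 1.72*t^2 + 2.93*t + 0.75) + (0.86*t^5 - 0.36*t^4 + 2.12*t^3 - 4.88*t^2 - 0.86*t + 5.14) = 0.86*t^5 - 0.36*t^4 + 3.13*t^3 - 6.6*t^2 + 2.07*t + 5.89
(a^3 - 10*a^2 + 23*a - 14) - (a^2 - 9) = a^3 - 11*a^2 + 23*a - 5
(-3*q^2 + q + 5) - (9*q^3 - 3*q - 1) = -9*q^3 - 3*q^2 + 4*q + 6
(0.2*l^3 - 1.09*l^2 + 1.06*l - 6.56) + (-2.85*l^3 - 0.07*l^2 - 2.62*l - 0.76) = -2.65*l^3 - 1.16*l^2 - 1.56*l - 7.32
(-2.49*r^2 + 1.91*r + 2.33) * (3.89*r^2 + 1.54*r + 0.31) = -9.6861*r^4 + 3.5953*r^3 + 11.2332*r^2 + 4.1803*r + 0.7223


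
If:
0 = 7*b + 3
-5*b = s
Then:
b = -3/7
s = 15/7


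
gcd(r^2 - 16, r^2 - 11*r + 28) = r - 4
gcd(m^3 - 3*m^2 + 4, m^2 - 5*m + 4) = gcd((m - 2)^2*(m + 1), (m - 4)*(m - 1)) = 1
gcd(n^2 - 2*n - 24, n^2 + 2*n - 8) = n + 4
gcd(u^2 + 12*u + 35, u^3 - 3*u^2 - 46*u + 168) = u + 7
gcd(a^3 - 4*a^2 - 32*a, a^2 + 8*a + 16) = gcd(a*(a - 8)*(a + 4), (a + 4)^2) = a + 4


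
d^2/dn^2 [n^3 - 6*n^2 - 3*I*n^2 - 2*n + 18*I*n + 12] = 6*n - 12 - 6*I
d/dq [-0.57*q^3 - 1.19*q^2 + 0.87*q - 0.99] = -1.71*q^2 - 2.38*q + 0.87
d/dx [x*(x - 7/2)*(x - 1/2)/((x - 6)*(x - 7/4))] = 2*(8*x^4 - 124*x^3 + 486*x^2 - 672*x + 147)/(16*x^4 - 248*x^3 + 1297*x^2 - 2604*x + 1764)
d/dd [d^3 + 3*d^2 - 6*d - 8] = 3*d^2 + 6*d - 6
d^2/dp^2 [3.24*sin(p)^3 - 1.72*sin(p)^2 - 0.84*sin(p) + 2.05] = -29.16*sin(p)^3 + 6.88*sin(p)^2 + 20.28*sin(p) - 3.44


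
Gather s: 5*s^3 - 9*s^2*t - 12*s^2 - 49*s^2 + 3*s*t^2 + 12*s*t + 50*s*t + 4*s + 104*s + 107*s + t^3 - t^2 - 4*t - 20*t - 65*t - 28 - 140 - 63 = 5*s^3 + s^2*(-9*t - 61) + s*(3*t^2 + 62*t + 215) + t^3 - t^2 - 89*t - 231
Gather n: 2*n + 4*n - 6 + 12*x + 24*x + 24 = 6*n + 36*x + 18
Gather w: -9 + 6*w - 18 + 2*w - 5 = 8*w - 32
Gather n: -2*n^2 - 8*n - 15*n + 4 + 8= -2*n^2 - 23*n + 12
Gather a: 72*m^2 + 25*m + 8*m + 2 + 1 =72*m^2 + 33*m + 3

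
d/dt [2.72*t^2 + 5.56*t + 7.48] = 5.44*t + 5.56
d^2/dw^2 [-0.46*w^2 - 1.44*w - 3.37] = -0.920000000000000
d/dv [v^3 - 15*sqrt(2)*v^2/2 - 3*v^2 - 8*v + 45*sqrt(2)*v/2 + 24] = 3*v^2 - 15*sqrt(2)*v - 6*v - 8 + 45*sqrt(2)/2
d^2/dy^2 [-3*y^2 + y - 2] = -6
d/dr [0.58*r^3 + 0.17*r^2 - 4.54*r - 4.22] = 1.74*r^2 + 0.34*r - 4.54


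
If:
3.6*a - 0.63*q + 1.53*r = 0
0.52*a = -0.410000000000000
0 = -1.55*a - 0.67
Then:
No Solution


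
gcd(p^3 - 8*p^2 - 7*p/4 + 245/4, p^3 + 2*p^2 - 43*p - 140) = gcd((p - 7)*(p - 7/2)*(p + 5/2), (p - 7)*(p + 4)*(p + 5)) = p - 7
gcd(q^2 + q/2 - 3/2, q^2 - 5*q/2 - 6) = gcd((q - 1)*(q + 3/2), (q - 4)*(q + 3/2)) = q + 3/2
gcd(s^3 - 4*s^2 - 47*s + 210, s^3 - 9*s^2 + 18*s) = s - 6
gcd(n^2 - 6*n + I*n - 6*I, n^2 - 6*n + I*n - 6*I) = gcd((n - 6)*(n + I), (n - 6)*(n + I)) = n^2 + n*(-6 + I) - 6*I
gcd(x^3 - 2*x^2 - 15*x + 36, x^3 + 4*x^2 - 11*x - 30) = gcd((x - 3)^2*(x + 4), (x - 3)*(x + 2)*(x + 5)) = x - 3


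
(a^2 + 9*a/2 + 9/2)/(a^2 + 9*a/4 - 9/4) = 2*(2*a + 3)/(4*a - 3)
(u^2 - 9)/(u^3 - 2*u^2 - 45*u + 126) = (u + 3)/(u^2 + u - 42)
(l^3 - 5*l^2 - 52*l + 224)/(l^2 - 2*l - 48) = (l^2 + 3*l - 28)/(l + 6)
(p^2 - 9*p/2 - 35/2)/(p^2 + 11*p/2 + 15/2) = (p - 7)/(p + 3)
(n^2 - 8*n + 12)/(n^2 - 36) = (n - 2)/(n + 6)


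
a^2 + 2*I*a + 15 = (a - 3*I)*(a + 5*I)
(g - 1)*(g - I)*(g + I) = g^3 - g^2 + g - 1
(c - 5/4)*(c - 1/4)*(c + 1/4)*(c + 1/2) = c^4 - 3*c^3/4 - 11*c^2/16 + 3*c/64 + 5/128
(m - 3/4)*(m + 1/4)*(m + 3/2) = m^3 + m^2 - 15*m/16 - 9/32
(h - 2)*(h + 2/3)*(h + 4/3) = h^3 - 28*h/9 - 16/9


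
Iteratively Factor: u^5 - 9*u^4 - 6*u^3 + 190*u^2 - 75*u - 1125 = (u + 3)*(u^4 - 12*u^3 + 30*u^2 + 100*u - 375) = (u - 5)*(u + 3)*(u^3 - 7*u^2 - 5*u + 75) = (u - 5)^2*(u + 3)*(u^2 - 2*u - 15) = (u - 5)^2*(u + 3)^2*(u - 5)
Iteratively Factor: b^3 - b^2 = (b)*(b^2 - b) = b*(b - 1)*(b)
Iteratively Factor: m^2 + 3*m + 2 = (m + 2)*(m + 1)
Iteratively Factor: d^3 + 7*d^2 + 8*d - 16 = (d + 4)*(d^2 + 3*d - 4) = (d - 1)*(d + 4)*(d + 4)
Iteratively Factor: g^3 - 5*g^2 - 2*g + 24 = (g - 4)*(g^2 - g - 6) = (g - 4)*(g - 3)*(g + 2)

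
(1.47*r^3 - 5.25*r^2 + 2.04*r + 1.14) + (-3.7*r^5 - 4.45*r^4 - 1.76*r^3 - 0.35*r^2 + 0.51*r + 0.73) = -3.7*r^5 - 4.45*r^4 - 0.29*r^3 - 5.6*r^2 + 2.55*r + 1.87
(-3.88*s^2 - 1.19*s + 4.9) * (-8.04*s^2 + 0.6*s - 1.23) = 31.1952*s^4 + 7.2396*s^3 - 35.3376*s^2 + 4.4037*s - 6.027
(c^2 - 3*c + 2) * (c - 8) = c^3 - 11*c^2 + 26*c - 16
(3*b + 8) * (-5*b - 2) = -15*b^2 - 46*b - 16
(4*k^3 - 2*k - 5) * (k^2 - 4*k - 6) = 4*k^5 - 16*k^4 - 26*k^3 + 3*k^2 + 32*k + 30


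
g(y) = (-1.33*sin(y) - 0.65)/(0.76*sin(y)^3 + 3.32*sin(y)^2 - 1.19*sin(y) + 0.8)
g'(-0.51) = -0.56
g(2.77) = -1.35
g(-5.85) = -1.28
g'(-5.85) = 1.19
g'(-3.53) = -0.93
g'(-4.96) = 0.20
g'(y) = (-1.33*sin(y) - 0.65)*(-2.28*sin(y)^2*cos(y) - 6.64*sin(y)*cos(y) + 1.19*cos(y))/(0.76*sin(y)^3 + 3.32*sin(y)^2 - 1.19*sin(y) + 0.8)^2 - 1.33*cos(y)/(0.76*sin(y)^3 + 3.32*sin(y)^2 - 1.19*sin(y) + 0.8)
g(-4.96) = -0.56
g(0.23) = -1.34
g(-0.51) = -0.00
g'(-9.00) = 0.77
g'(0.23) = -1.01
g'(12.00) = -0.45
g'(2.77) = -0.79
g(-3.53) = -1.33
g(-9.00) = -0.06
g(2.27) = -0.77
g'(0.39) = 0.94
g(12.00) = 0.03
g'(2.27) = -0.79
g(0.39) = -1.33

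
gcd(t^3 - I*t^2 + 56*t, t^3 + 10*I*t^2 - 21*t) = t^2 + 7*I*t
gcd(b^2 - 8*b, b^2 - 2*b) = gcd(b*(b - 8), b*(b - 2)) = b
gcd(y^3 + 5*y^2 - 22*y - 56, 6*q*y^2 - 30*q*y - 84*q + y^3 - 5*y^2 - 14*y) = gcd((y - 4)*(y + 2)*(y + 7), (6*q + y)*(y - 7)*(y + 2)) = y + 2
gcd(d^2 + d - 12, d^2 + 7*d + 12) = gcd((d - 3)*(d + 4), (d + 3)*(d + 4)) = d + 4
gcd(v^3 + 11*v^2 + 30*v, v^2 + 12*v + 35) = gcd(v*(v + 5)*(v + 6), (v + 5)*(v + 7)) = v + 5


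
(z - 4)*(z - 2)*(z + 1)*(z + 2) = z^4 - 3*z^3 - 8*z^2 + 12*z + 16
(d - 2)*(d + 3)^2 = d^3 + 4*d^2 - 3*d - 18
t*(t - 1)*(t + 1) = t^3 - t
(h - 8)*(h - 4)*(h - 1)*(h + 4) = h^4 - 9*h^3 - 8*h^2 + 144*h - 128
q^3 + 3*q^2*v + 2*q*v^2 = q*(q + v)*(q + 2*v)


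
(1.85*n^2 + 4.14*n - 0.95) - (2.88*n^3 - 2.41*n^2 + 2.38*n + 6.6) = -2.88*n^3 + 4.26*n^2 + 1.76*n - 7.55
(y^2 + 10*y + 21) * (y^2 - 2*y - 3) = y^4 + 8*y^3 - 2*y^2 - 72*y - 63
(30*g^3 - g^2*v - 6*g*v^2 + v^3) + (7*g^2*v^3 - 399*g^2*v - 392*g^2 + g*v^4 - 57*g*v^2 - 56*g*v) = 30*g^3 + 7*g^2*v^3 - 400*g^2*v - 392*g^2 + g*v^4 - 63*g*v^2 - 56*g*v + v^3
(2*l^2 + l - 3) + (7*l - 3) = 2*l^2 + 8*l - 6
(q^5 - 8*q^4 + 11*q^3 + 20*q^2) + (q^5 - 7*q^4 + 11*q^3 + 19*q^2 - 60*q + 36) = 2*q^5 - 15*q^4 + 22*q^3 + 39*q^2 - 60*q + 36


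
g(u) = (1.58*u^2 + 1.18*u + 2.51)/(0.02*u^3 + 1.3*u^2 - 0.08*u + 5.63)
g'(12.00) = -0.02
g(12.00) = 1.08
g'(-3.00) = -0.15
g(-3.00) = 0.77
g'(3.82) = 0.02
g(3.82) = 1.18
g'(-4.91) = -0.09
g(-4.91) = 0.99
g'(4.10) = 0.01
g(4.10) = 1.19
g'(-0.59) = -0.01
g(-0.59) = 0.39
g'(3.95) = 0.02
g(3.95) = 1.19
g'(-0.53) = 0.01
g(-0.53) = 0.39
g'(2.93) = 0.07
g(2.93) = 1.14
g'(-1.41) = -0.18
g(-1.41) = 0.48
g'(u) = (3.16*u + 1.18)/(0.02*u^3 + 1.3*u^2 - 0.08*u + 5.63) + (-0.06*u^2 - 2.6*u + 0.08)*(1.58*u^2 + 1.18*u + 2.51)/(0.02*u^3 + 1.3*u^2 - 0.08*u + 5.63)^2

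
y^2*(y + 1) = y^3 + y^2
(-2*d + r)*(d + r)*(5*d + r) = -10*d^3 - 7*d^2*r + 4*d*r^2 + r^3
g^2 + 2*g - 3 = (g - 1)*(g + 3)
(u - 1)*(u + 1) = u^2 - 1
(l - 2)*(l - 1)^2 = l^3 - 4*l^2 + 5*l - 2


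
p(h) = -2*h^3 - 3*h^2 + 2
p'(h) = -6*h^2 - 6*h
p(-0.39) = 1.66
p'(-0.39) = 1.43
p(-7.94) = 814.00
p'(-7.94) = -330.62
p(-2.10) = 7.29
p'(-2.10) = -13.86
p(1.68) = -15.95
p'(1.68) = -27.01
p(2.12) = -30.54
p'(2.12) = -39.69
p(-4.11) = 90.18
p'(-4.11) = -76.69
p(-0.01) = 2.00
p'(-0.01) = 0.06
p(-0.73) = 1.18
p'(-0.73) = 1.18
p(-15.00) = 6077.00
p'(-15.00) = -1260.00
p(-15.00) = 6077.00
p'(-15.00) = -1260.00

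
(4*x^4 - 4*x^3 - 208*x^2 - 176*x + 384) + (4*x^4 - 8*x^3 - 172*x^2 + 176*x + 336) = 8*x^4 - 12*x^3 - 380*x^2 + 720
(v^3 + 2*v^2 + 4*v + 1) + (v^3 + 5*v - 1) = 2*v^3 + 2*v^2 + 9*v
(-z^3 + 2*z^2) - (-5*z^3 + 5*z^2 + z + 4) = 4*z^3 - 3*z^2 - z - 4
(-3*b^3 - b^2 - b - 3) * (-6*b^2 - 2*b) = 18*b^5 + 12*b^4 + 8*b^3 + 20*b^2 + 6*b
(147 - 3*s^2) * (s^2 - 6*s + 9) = -3*s^4 + 18*s^3 + 120*s^2 - 882*s + 1323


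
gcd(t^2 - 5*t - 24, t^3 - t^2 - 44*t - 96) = t^2 - 5*t - 24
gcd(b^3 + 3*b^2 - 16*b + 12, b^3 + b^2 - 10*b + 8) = b^2 - 3*b + 2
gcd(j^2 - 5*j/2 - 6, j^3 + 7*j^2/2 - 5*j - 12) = j + 3/2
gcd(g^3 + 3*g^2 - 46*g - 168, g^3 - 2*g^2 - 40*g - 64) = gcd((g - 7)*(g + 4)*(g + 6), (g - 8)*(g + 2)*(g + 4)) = g + 4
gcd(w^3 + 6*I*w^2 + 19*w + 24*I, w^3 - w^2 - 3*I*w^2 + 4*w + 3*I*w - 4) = w + I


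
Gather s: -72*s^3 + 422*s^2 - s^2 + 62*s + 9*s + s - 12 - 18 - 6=-72*s^3 + 421*s^2 + 72*s - 36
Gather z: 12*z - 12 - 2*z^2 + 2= -2*z^2 + 12*z - 10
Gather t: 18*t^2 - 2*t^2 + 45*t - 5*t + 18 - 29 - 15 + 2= 16*t^2 + 40*t - 24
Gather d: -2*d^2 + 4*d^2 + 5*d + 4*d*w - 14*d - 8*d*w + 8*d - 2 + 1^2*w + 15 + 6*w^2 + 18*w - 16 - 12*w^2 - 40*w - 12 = 2*d^2 + d*(-4*w - 1) - 6*w^2 - 21*w - 15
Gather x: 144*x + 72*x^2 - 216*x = 72*x^2 - 72*x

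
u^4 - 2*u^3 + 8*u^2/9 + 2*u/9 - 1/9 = (u - 1)^2*(u - 1/3)*(u + 1/3)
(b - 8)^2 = b^2 - 16*b + 64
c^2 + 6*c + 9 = (c + 3)^2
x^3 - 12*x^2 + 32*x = x*(x - 8)*(x - 4)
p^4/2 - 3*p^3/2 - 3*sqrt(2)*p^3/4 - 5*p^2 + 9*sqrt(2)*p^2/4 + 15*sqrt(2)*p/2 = p*(p/2 + 1)*(p - 5)*(p - 3*sqrt(2)/2)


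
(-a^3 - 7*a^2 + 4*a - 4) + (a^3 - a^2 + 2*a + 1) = -8*a^2 + 6*a - 3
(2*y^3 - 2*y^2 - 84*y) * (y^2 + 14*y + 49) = 2*y^5 + 26*y^4 - 14*y^3 - 1274*y^2 - 4116*y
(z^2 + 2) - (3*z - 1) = z^2 - 3*z + 3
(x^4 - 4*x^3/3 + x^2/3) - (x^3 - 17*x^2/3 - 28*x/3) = x^4 - 7*x^3/3 + 6*x^2 + 28*x/3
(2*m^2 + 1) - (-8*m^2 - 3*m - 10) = 10*m^2 + 3*m + 11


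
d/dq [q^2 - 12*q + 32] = 2*q - 12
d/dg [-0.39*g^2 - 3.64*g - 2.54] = -0.78*g - 3.64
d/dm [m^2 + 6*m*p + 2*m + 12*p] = 2*m + 6*p + 2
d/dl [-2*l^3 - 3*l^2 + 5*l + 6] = -6*l^2 - 6*l + 5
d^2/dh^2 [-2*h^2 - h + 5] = -4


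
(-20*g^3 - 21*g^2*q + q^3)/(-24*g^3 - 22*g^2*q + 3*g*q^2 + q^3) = (-20*g^2 - g*q + q^2)/(-24*g^2 + 2*g*q + q^2)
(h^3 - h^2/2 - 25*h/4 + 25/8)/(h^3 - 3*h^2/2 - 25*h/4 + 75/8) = (2*h - 1)/(2*h - 3)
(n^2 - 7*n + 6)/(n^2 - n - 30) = (n - 1)/(n + 5)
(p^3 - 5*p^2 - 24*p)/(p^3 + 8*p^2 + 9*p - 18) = p*(p - 8)/(p^2 + 5*p - 6)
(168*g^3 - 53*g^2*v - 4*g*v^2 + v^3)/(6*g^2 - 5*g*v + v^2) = (-56*g^2 - g*v + v^2)/(-2*g + v)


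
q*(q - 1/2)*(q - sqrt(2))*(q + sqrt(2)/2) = q^4 - sqrt(2)*q^3/2 - q^3/2 - q^2 + sqrt(2)*q^2/4 + q/2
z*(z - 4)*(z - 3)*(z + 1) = z^4 - 6*z^3 + 5*z^2 + 12*z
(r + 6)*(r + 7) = r^2 + 13*r + 42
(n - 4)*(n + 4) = n^2 - 16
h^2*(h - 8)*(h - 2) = h^4 - 10*h^3 + 16*h^2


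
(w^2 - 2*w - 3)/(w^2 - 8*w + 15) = (w + 1)/(w - 5)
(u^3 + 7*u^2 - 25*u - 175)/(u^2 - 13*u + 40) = (u^2 + 12*u + 35)/(u - 8)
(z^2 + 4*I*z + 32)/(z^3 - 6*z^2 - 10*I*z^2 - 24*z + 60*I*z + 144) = (z + 8*I)/(z^2 - 6*z*(1 + I) + 36*I)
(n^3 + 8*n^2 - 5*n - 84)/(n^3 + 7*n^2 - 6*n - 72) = (n + 7)/(n + 6)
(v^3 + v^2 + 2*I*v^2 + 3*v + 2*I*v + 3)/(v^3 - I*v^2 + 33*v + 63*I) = (v^2 + v*(1 - I) - I)/(v^2 - 4*I*v + 21)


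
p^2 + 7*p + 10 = (p + 2)*(p + 5)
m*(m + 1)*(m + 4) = m^3 + 5*m^2 + 4*m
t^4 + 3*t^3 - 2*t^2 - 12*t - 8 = (t - 2)*(t + 1)*(t + 2)^2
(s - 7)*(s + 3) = s^2 - 4*s - 21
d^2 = d^2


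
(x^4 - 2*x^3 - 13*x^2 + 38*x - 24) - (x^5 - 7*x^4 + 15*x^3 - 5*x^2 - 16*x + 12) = -x^5 + 8*x^4 - 17*x^3 - 8*x^2 + 54*x - 36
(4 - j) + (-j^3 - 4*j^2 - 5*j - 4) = -j^3 - 4*j^2 - 6*j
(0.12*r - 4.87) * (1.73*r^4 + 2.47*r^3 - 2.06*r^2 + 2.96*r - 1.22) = 0.2076*r^5 - 8.1287*r^4 - 12.2761*r^3 + 10.3874*r^2 - 14.5616*r + 5.9414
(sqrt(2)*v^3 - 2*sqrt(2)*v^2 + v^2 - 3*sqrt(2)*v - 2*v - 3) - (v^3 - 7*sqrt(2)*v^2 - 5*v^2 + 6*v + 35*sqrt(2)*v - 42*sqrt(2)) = -v^3 + sqrt(2)*v^3 + 6*v^2 + 5*sqrt(2)*v^2 - 38*sqrt(2)*v - 8*v - 3 + 42*sqrt(2)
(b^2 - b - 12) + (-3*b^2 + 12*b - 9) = -2*b^2 + 11*b - 21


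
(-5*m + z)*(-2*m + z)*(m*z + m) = 10*m^3*z + 10*m^3 - 7*m^2*z^2 - 7*m^2*z + m*z^3 + m*z^2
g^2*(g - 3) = g^3 - 3*g^2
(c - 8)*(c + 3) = c^2 - 5*c - 24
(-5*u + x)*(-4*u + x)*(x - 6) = 20*u^2*x - 120*u^2 - 9*u*x^2 + 54*u*x + x^3 - 6*x^2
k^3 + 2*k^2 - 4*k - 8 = (k - 2)*(k + 2)^2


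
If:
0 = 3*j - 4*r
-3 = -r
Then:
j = 4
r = 3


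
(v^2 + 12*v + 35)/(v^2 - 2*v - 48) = (v^2 + 12*v + 35)/(v^2 - 2*v - 48)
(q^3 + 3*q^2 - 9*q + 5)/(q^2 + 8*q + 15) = (q^2 - 2*q + 1)/(q + 3)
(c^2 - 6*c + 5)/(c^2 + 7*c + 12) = (c^2 - 6*c + 5)/(c^2 + 7*c + 12)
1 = 1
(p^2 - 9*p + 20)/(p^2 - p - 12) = (p - 5)/(p + 3)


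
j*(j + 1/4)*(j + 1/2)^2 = j^4 + 5*j^3/4 + j^2/2 + j/16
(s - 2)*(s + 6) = s^2 + 4*s - 12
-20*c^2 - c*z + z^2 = (-5*c + z)*(4*c + z)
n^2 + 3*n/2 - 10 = (n - 5/2)*(n + 4)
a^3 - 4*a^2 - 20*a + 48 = (a - 6)*(a - 2)*(a + 4)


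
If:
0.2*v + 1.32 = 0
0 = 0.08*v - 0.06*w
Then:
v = -6.60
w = -8.80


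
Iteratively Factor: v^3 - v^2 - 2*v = (v)*(v^2 - v - 2) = v*(v + 1)*(v - 2)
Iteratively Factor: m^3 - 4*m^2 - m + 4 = (m - 1)*(m^2 - 3*m - 4) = (m - 1)*(m + 1)*(m - 4)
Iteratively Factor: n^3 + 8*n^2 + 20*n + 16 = (n + 2)*(n^2 + 6*n + 8) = (n + 2)^2*(n + 4)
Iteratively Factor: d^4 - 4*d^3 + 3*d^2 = (d - 1)*(d^3 - 3*d^2) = d*(d - 1)*(d^2 - 3*d) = d*(d - 3)*(d - 1)*(d)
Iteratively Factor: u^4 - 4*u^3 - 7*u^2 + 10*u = (u - 5)*(u^3 + u^2 - 2*u) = u*(u - 5)*(u^2 + u - 2) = u*(u - 5)*(u - 1)*(u + 2)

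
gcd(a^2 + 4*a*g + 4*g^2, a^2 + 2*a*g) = a + 2*g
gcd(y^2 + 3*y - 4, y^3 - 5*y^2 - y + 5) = y - 1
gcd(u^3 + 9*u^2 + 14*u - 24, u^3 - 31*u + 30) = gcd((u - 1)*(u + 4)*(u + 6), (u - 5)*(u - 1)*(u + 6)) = u^2 + 5*u - 6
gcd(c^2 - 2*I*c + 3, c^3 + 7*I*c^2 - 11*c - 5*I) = c + I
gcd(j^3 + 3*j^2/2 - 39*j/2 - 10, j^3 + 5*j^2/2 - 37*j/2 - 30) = j^2 + j - 20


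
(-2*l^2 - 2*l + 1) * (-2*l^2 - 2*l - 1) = 4*l^4 + 8*l^3 + 4*l^2 - 1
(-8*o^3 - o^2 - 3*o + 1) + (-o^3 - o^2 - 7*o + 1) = -9*o^3 - 2*o^2 - 10*o + 2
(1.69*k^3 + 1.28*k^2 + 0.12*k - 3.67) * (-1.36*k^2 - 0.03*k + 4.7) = -2.2984*k^5 - 1.7915*k^4 + 7.7414*k^3 + 11.0036*k^2 + 0.6741*k - 17.249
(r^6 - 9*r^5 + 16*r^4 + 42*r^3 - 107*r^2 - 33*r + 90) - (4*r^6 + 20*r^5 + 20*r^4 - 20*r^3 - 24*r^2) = -3*r^6 - 29*r^5 - 4*r^4 + 62*r^3 - 83*r^2 - 33*r + 90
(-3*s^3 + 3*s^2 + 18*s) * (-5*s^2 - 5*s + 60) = 15*s^5 - 285*s^3 + 90*s^2 + 1080*s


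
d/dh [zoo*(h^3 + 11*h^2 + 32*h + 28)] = zoo*(h^2 + h + 1)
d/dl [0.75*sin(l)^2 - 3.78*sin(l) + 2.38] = (1.5*sin(l) - 3.78)*cos(l)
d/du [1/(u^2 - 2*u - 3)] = 2*(1 - u)/(-u^2 + 2*u + 3)^2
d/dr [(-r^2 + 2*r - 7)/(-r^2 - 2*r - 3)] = 4*(r^2 - 2*r - 5)/(r^4 + 4*r^3 + 10*r^2 + 12*r + 9)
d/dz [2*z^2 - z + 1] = 4*z - 1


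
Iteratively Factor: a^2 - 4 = (a - 2)*(a + 2)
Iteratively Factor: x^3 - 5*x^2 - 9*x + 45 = (x - 3)*(x^2 - 2*x - 15) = (x - 3)*(x + 3)*(x - 5)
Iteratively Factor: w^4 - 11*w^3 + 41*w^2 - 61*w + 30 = (w - 5)*(w^3 - 6*w^2 + 11*w - 6) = (w - 5)*(w - 1)*(w^2 - 5*w + 6) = (w - 5)*(w - 2)*(w - 1)*(w - 3)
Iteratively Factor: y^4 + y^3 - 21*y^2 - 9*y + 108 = (y + 4)*(y^3 - 3*y^2 - 9*y + 27) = (y + 3)*(y + 4)*(y^2 - 6*y + 9) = (y - 3)*(y + 3)*(y + 4)*(y - 3)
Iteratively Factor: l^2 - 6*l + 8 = (l - 2)*(l - 4)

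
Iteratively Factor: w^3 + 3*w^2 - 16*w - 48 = (w + 3)*(w^2 - 16) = (w + 3)*(w + 4)*(w - 4)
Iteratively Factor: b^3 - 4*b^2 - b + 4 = (b - 1)*(b^2 - 3*b - 4) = (b - 4)*(b - 1)*(b + 1)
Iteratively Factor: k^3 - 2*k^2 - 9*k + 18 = (k - 3)*(k^2 + k - 6) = (k - 3)*(k - 2)*(k + 3)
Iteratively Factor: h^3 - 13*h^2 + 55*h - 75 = (h - 3)*(h^2 - 10*h + 25) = (h - 5)*(h - 3)*(h - 5)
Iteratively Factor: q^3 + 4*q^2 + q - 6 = (q - 1)*(q^2 + 5*q + 6) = (q - 1)*(q + 2)*(q + 3)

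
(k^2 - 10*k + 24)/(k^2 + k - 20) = (k - 6)/(k + 5)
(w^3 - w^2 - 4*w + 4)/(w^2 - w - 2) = (w^2 + w - 2)/(w + 1)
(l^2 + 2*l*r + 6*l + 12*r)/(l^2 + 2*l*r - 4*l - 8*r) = (l + 6)/(l - 4)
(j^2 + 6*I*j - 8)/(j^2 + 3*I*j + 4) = (j + 2*I)/(j - I)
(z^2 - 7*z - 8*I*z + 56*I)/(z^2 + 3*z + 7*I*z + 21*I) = (z^2 - z*(7 + 8*I) + 56*I)/(z^2 + z*(3 + 7*I) + 21*I)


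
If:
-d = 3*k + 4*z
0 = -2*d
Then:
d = 0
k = -4*z/3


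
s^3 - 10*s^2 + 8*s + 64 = (s - 8)*(s - 4)*(s + 2)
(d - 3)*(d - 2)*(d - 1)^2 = d^4 - 7*d^3 + 17*d^2 - 17*d + 6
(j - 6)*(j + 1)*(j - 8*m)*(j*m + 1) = j^4*m - 8*j^3*m^2 - 5*j^3*m + j^3 + 40*j^2*m^2 - 14*j^2*m - 5*j^2 + 48*j*m^2 + 40*j*m - 6*j + 48*m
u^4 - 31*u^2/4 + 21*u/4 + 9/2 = (u - 2)*(u - 3/2)*(u + 1/2)*(u + 3)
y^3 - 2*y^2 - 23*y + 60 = (y - 4)*(y - 3)*(y + 5)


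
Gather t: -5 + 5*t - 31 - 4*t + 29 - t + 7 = 0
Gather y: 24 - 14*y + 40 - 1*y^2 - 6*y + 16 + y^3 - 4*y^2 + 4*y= y^3 - 5*y^2 - 16*y + 80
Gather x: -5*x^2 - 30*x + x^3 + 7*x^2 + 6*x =x^3 + 2*x^2 - 24*x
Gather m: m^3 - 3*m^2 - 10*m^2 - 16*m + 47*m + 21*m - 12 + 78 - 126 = m^3 - 13*m^2 + 52*m - 60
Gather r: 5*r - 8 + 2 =5*r - 6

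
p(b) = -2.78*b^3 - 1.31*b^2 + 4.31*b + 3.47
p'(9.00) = -694.81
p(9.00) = -2090.47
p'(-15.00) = -1832.89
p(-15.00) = 9026.57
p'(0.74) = -2.20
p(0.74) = 4.82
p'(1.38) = -15.19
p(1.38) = -0.38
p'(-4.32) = -140.02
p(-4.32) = 184.53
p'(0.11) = 3.92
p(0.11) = 3.92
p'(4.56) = -181.06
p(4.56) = -267.71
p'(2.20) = -41.82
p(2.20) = -22.99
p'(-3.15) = -70.19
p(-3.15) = 63.79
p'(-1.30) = -6.38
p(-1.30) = 1.76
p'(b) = -8.34*b^2 - 2.62*b + 4.31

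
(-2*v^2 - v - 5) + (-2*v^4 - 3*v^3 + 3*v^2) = -2*v^4 - 3*v^3 + v^2 - v - 5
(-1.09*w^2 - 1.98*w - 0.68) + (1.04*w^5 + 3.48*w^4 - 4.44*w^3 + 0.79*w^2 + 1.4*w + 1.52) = 1.04*w^5 + 3.48*w^4 - 4.44*w^3 - 0.3*w^2 - 0.58*w + 0.84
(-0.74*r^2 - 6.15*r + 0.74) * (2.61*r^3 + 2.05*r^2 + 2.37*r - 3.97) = -1.9314*r^5 - 17.5685*r^4 - 12.4299*r^3 - 10.1207*r^2 + 26.1693*r - 2.9378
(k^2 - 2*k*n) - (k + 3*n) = k^2 - 2*k*n - k - 3*n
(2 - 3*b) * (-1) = 3*b - 2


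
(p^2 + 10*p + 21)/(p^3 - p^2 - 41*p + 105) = (p + 3)/(p^2 - 8*p + 15)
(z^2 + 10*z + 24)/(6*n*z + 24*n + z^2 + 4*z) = (z + 6)/(6*n + z)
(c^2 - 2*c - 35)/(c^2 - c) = (c^2 - 2*c - 35)/(c*(c - 1))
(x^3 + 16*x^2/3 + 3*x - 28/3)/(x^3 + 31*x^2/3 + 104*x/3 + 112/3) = (x - 1)/(x + 4)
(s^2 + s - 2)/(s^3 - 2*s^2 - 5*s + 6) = 1/(s - 3)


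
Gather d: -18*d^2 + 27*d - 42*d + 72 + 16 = -18*d^2 - 15*d + 88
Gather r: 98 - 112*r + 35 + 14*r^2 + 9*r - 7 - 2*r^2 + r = 12*r^2 - 102*r + 126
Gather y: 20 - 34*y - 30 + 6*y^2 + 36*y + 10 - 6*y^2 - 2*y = 0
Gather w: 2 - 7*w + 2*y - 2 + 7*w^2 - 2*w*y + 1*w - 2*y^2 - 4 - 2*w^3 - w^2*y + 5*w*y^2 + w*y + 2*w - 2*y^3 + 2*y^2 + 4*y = -2*w^3 + w^2*(7 - y) + w*(5*y^2 - y - 4) - 2*y^3 + 6*y - 4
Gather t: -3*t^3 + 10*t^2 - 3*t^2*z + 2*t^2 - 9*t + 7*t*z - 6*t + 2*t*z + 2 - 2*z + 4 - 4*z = -3*t^3 + t^2*(12 - 3*z) + t*(9*z - 15) - 6*z + 6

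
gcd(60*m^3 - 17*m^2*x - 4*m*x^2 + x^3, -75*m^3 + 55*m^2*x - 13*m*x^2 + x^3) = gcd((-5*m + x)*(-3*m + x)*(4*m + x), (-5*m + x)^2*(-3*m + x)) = 15*m^2 - 8*m*x + x^2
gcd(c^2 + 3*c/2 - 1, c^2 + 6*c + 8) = c + 2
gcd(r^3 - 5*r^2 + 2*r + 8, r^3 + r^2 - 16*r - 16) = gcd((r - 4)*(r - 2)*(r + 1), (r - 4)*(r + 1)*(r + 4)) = r^2 - 3*r - 4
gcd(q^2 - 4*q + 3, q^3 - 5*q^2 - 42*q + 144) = q - 3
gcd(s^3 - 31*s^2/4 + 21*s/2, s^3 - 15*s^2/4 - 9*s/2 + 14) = s - 7/4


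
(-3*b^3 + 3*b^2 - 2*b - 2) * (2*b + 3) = -6*b^4 - 3*b^3 + 5*b^2 - 10*b - 6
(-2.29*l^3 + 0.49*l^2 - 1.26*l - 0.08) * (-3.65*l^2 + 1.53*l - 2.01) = 8.3585*l^5 - 5.2922*l^4 + 9.9516*l^3 - 2.6207*l^2 + 2.4102*l + 0.1608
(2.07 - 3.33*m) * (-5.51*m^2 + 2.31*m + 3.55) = 18.3483*m^3 - 19.098*m^2 - 7.0398*m + 7.3485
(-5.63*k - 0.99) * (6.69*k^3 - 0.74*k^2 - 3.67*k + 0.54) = -37.6647*k^4 - 2.4569*k^3 + 21.3947*k^2 + 0.5931*k - 0.5346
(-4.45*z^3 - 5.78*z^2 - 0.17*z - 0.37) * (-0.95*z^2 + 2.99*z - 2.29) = 4.2275*z^5 - 7.8145*z^4 - 6.9302*z^3 + 13.0794*z^2 - 0.717*z + 0.8473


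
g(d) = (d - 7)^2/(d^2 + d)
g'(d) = (-2*d - 1)*(d - 7)^2/(d^2 + d)^2 + (2*d - 14)/(d^2 + d)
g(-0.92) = -852.26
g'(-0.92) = 9942.11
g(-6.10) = 5.52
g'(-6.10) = 1.14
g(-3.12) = 15.48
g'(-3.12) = 9.21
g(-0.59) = -238.15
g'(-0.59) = 239.96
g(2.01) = 4.12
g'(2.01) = -5.06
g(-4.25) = 9.16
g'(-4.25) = 3.35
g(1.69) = 6.20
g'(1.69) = -8.31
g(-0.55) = -230.31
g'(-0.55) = 154.07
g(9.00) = 0.04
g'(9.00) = 0.04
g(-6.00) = 5.63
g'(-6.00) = 1.20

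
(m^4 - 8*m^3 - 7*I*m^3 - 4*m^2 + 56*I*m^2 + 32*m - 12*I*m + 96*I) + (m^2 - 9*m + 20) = m^4 - 8*m^3 - 7*I*m^3 - 3*m^2 + 56*I*m^2 + 23*m - 12*I*m + 20 + 96*I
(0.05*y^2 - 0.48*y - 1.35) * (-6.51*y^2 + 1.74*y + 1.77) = -0.3255*y^4 + 3.2118*y^3 + 8.0418*y^2 - 3.1986*y - 2.3895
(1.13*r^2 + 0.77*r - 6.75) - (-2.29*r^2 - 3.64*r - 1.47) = 3.42*r^2 + 4.41*r - 5.28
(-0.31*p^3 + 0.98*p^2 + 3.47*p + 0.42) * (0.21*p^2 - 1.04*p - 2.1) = -0.0651*p^5 + 0.5282*p^4 + 0.3605*p^3 - 5.5786*p^2 - 7.7238*p - 0.882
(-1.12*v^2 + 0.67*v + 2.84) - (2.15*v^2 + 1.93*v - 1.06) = -3.27*v^2 - 1.26*v + 3.9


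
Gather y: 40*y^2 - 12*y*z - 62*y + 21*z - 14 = 40*y^2 + y*(-12*z - 62) + 21*z - 14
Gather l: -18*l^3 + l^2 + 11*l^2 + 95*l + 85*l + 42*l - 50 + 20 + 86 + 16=-18*l^3 + 12*l^2 + 222*l + 72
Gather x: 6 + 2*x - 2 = 2*x + 4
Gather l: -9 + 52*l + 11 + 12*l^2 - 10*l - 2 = 12*l^2 + 42*l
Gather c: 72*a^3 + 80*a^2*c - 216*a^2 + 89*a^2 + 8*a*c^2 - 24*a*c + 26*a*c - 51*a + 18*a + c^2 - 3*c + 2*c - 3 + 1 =72*a^3 - 127*a^2 - 33*a + c^2*(8*a + 1) + c*(80*a^2 + 2*a - 1) - 2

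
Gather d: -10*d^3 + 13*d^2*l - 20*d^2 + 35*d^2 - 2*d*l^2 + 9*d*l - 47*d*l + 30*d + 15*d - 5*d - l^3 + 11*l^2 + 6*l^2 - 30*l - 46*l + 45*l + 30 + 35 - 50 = -10*d^3 + d^2*(13*l + 15) + d*(-2*l^2 - 38*l + 40) - l^3 + 17*l^2 - 31*l + 15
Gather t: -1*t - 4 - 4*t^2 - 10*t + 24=-4*t^2 - 11*t + 20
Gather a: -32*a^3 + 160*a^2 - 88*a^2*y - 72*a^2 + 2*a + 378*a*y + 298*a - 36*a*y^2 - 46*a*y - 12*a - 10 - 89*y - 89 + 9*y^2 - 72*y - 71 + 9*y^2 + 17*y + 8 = -32*a^3 + a^2*(88 - 88*y) + a*(-36*y^2 + 332*y + 288) + 18*y^2 - 144*y - 162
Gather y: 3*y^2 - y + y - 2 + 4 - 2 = 3*y^2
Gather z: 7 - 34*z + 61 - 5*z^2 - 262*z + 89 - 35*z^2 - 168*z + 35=-40*z^2 - 464*z + 192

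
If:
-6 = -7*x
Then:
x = 6/7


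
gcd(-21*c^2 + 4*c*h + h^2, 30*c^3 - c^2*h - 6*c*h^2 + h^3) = 3*c - h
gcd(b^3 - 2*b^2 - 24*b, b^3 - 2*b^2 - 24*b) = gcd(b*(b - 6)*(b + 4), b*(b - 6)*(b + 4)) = b^3 - 2*b^2 - 24*b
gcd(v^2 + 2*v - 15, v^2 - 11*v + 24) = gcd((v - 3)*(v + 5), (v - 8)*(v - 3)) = v - 3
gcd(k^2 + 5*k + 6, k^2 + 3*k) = k + 3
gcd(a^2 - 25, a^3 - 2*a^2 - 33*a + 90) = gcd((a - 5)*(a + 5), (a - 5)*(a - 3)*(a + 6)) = a - 5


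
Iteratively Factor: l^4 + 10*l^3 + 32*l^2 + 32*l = (l + 4)*(l^3 + 6*l^2 + 8*l) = l*(l + 4)*(l^2 + 6*l + 8) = l*(l + 2)*(l + 4)*(l + 4)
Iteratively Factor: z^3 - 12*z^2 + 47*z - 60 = (z - 4)*(z^2 - 8*z + 15) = (z - 5)*(z - 4)*(z - 3)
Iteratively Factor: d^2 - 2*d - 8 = (d - 4)*(d + 2)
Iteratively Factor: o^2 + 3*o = (o + 3)*(o)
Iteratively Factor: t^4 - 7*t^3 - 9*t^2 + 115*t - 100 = (t - 5)*(t^3 - 2*t^2 - 19*t + 20) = (t - 5)*(t + 4)*(t^2 - 6*t + 5) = (t - 5)*(t - 1)*(t + 4)*(t - 5)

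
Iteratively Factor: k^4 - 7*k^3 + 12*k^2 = (k)*(k^3 - 7*k^2 + 12*k) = k^2*(k^2 - 7*k + 12) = k^2*(k - 3)*(k - 4)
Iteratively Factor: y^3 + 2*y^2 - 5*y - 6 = (y + 3)*(y^2 - y - 2) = (y + 1)*(y + 3)*(y - 2)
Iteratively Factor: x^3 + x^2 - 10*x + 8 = (x - 1)*(x^2 + 2*x - 8) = (x - 1)*(x + 4)*(x - 2)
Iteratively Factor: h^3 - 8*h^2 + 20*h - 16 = (h - 4)*(h^2 - 4*h + 4) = (h - 4)*(h - 2)*(h - 2)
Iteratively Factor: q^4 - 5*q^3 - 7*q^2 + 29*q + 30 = (q + 2)*(q^3 - 7*q^2 + 7*q + 15) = (q - 5)*(q + 2)*(q^2 - 2*q - 3) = (q - 5)*(q - 3)*(q + 2)*(q + 1)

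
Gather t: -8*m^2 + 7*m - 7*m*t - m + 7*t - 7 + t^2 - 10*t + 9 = -8*m^2 + 6*m + t^2 + t*(-7*m - 3) + 2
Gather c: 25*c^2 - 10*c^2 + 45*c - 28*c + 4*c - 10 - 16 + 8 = 15*c^2 + 21*c - 18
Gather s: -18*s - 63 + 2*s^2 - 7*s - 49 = 2*s^2 - 25*s - 112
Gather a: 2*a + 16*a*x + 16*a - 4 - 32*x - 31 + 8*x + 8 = a*(16*x + 18) - 24*x - 27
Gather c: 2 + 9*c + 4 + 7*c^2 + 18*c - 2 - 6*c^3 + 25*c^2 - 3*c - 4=-6*c^3 + 32*c^2 + 24*c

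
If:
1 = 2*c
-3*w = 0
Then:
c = 1/2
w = 0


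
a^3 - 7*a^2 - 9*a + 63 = (a - 7)*(a - 3)*(a + 3)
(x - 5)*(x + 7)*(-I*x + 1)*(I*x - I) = x^4 + x^3 + I*x^3 - 37*x^2 + I*x^2 + 35*x - 37*I*x + 35*I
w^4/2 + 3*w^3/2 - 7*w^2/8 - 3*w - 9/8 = (w/2 + 1/2)*(w - 3/2)*(w + 1/2)*(w + 3)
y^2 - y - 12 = (y - 4)*(y + 3)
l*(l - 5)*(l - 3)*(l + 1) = l^4 - 7*l^3 + 7*l^2 + 15*l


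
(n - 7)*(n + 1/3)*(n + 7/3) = n^3 - 13*n^2/3 - 161*n/9 - 49/9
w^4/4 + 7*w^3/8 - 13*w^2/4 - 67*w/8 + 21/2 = (w/4 + 1)*(w - 3)*(w - 1)*(w + 7/2)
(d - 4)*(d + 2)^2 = d^3 - 12*d - 16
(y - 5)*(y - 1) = y^2 - 6*y + 5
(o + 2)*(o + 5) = o^2 + 7*o + 10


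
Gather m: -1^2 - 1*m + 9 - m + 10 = 18 - 2*m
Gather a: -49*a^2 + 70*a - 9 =-49*a^2 + 70*a - 9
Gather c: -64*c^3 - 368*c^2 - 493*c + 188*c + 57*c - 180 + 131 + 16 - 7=-64*c^3 - 368*c^2 - 248*c - 40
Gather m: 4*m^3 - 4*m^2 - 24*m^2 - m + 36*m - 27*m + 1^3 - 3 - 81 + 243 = 4*m^3 - 28*m^2 + 8*m + 160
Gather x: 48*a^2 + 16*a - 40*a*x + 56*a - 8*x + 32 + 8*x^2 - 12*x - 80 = 48*a^2 + 72*a + 8*x^2 + x*(-40*a - 20) - 48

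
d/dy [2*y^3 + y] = 6*y^2 + 1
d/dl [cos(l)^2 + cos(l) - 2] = -sin(l) - sin(2*l)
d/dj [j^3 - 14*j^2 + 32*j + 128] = 3*j^2 - 28*j + 32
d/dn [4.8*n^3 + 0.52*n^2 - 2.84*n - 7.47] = 14.4*n^2 + 1.04*n - 2.84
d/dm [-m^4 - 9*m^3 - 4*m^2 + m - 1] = -4*m^3 - 27*m^2 - 8*m + 1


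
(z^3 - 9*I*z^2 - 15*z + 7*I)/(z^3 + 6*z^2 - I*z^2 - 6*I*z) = (z^2 - 8*I*z - 7)/(z*(z + 6))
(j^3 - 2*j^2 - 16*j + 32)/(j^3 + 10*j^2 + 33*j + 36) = (j^2 - 6*j + 8)/(j^2 + 6*j + 9)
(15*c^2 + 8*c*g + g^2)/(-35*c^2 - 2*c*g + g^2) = (-3*c - g)/(7*c - g)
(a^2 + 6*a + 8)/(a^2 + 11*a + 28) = (a + 2)/(a + 7)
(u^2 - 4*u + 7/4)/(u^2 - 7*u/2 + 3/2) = (u - 7/2)/(u - 3)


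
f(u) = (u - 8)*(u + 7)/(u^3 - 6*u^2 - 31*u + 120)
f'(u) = (u - 8)*(u + 7)*(-3*u^2 + 12*u + 31)/(u^3 - 6*u^2 - 31*u + 120)^2 + (u - 8)/(u^3 - 6*u^2 - 31*u + 120) + (u + 7)/(u^3 - 6*u^2 - 31*u + 120)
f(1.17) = -0.72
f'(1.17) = -0.37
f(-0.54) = -0.41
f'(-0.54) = -0.09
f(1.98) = -1.26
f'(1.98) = -1.20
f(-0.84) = -0.39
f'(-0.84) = -0.07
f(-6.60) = 0.03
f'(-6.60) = 0.08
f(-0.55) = -0.41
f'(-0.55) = -0.09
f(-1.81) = -0.34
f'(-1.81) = -0.03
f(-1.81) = -0.34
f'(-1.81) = -0.03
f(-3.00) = -0.33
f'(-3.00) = 0.03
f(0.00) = -0.47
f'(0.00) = -0.13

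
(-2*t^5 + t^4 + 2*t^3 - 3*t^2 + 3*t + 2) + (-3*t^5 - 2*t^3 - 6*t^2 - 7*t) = -5*t^5 + t^4 - 9*t^2 - 4*t + 2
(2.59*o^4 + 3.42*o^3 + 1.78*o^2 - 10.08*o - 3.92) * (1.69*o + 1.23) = 4.3771*o^5 + 8.9655*o^4 + 7.2148*o^3 - 14.8458*o^2 - 19.0232*o - 4.8216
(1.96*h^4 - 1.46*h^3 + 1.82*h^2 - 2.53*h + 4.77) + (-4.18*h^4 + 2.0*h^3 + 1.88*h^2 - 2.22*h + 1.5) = -2.22*h^4 + 0.54*h^3 + 3.7*h^2 - 4.75*h + 6.27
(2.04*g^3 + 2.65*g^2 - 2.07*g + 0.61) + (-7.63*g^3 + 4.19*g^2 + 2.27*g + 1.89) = -5.59*g^3 + 6.84*g^2 + 0.2*g + 2.5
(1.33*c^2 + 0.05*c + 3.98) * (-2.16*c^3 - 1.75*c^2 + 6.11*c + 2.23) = -2.8728*c^5 - 2.4355*c^4 - 0.557999999999999*c^3 - 3.6936*c^2 + 24.4293*c + 8.8754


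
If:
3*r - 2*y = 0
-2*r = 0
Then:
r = 0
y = 0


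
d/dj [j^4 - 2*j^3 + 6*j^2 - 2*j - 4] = 4*j^3 - 6*j^2 + 12*j - 2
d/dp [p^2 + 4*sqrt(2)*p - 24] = 2*p + 4*sqrt(2)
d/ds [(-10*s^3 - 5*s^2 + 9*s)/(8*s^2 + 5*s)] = (-80*s^2 - 100*s - 97)/(64*s^2 + 80*s + 25)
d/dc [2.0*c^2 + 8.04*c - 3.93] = 4.0*c + 8.04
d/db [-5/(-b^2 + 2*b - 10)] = 10*(1 - b)/(b^2 - 2*b + 10)^2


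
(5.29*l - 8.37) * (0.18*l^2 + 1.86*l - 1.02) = 0.9522*l^3 + 8.3328*l^2 - 20.964*l + 8.5374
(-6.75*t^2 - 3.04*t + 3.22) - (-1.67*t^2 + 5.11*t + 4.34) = -5.08*t^2 - 8.15*t - 1.12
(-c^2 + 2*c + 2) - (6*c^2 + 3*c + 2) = -7*c^2 - c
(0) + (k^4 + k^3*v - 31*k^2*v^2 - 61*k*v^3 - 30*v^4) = k^4 + k^3*v - 31*k^2*v^2 - 61*k*v^3 - 30*v^4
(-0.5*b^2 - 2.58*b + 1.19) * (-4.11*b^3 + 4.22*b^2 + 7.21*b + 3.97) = 2.055*b^5 + 8.4938*b^4 - 19.3835*b^3 - 15.565*b^2 - 1.6627*b + 4.7243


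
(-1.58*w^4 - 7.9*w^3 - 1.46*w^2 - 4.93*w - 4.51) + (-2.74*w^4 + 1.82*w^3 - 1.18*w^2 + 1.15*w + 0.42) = -4.32*w^4 - 6.08*w^3 - 2.64*w^2 - 3.78*w - 4.09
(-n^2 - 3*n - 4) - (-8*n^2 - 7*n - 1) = 7*n^2 + 4*n - 3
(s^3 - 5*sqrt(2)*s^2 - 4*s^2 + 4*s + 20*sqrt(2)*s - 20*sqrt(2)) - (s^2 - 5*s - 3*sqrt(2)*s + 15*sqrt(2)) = s^3 - 5*sqrt(2)*s^2 - 5*s^2 + 9*s + 23*sqrt(2)*s - 35*sqrt(2)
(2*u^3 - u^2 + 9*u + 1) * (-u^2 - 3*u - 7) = -2*u^5 - 5*u^4 - 20*u^3 - 21*u^2 - 66*u - 7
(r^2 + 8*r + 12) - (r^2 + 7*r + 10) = r + 2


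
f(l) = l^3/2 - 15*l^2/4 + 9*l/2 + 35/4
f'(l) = 3*l^2/2 - 15*l/2 + 9/2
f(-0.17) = 7.87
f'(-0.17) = 5.82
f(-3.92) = -96.63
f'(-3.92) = 56.95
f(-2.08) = -21.33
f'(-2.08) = 26.59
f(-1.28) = -4.20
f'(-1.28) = 16.56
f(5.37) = 2.20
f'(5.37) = 7.48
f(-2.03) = -20.02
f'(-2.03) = 25.91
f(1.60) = 8.40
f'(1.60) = -3.66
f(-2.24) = -25.77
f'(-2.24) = 28.83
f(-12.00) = -1449.25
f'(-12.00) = 310.50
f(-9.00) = -700.00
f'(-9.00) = 193.50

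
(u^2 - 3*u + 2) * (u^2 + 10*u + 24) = u^4 + 7*u^3 - 4*u^2 - 52*u + 48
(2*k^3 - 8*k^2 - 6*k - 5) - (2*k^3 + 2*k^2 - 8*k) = -10*k^2 + 2*k - 5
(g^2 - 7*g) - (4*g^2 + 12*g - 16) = -3*g^2 - 19*g + 16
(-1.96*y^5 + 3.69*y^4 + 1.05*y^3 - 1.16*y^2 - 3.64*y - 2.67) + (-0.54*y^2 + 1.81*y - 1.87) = -1.96*y^5 + 3.69*y^4 + 1.05*y^3 - 1.7*y^2 - 1.83*y - 4.54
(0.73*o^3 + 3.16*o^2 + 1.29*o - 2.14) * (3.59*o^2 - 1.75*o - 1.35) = 2.6207*o^5 + 10.0669*o^4 - 1.8844*o^3 - 14.2061*o^2 + 2.0035*o + 2.889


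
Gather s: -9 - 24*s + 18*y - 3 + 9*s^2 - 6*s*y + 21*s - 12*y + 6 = 9*s^2 + s*(-6*y - 3) + 6*y - 6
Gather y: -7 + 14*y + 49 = 14*y + 42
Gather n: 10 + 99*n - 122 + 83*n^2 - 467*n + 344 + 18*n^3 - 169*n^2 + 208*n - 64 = 18*n^3 - 86*n^2 - 160*n + 168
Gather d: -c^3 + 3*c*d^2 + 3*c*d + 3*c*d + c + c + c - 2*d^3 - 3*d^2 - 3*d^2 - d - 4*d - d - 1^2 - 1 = -c^3 + 3*c - 2*d^3 + d^2*(3*c - 6) + d*(6*c - 6) - 2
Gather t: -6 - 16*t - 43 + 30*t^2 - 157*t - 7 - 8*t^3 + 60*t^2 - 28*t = -8*t^3 + 90*t^2 - 201*t - 56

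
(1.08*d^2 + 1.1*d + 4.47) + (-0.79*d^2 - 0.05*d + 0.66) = 0.29*d^2 + 1.05*d + 5.13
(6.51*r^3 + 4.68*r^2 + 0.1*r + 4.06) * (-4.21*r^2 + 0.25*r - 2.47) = -27.4071*r^5 - 18.0753*r^4 - 15.3307*r^3 - 28.6272*r^2 + 0.768*r - 10.0282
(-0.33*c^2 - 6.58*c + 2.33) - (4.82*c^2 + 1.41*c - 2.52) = -5.15*c^2 - 7.99*c + 4.85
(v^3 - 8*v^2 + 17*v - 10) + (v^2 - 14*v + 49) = v^3 - 7*v^2 + 3*v + 39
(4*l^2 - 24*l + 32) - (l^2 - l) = 3*l^2 - 23*l + 32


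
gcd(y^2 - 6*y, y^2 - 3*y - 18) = y - 6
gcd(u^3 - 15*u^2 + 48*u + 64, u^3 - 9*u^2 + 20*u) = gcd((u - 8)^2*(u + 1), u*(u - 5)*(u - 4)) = 1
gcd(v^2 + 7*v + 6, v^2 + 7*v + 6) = v^2 + 7*v + 6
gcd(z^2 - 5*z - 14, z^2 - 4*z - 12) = z + 2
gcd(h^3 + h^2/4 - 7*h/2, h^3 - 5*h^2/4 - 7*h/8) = h^2 - 7*h/4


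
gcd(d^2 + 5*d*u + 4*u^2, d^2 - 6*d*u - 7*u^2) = d + u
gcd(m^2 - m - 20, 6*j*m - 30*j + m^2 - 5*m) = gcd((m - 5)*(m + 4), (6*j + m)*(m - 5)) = m - 5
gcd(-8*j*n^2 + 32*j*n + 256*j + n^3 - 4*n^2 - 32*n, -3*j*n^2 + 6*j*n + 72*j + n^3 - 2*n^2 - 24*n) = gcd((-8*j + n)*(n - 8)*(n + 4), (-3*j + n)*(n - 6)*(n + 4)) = n + 4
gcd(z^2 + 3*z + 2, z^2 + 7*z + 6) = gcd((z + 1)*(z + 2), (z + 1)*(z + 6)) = z + 1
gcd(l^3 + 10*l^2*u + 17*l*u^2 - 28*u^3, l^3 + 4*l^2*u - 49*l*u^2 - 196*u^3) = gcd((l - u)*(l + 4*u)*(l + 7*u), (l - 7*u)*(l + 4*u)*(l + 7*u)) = l^2 + 11*l*u + 28*u^2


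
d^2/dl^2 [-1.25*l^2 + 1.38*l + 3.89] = -2.50000000000000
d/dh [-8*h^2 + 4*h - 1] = 4 - 16*h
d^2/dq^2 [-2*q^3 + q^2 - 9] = 2 - 12*q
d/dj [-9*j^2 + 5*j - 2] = 5 - 18*j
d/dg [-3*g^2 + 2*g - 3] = 2 - 6*g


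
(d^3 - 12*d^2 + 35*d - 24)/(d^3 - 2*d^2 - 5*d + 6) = (d - 8)/(d + 2)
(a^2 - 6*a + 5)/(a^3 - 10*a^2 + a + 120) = (a - 1)/(a^2 - 5*a - 24)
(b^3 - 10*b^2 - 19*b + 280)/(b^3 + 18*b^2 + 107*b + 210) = (b^2 - 15*b + 56)/(b^2 + 13*b + 42)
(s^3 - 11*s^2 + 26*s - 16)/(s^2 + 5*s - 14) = (s^2 - 9*s + 8)/(s + 7)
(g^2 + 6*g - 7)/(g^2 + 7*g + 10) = (g^2 + 6*g - 7)/(g^2 + 7*g + 10)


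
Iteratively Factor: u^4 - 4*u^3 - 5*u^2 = (u + 1)*(u^3 - 5*u^2) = u*(u + 1)*(u^2 - 5*u) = u^2*(u + 1)*(u - 5)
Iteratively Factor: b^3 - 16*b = (b - 4)*(b^2 + 4*b) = b*(b - 4)*(b + 4)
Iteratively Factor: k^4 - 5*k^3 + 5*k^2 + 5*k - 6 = (k - 3)*(k^3 - 2*k^2 - k + 2) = (k - 3)*(k - 1)*(k^2 - k - 2) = (k - 3)*(k - 1)*(k + 1)*(k - 2)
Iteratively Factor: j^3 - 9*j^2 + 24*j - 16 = (j - 1)*(j^2 - 8*j + 16) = (j - 4)*(j - 1)*(j - 4)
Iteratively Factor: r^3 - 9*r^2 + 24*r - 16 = (r - 4)*(r^2 - 5*r + 4) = (r - 4)^2*(r - 1)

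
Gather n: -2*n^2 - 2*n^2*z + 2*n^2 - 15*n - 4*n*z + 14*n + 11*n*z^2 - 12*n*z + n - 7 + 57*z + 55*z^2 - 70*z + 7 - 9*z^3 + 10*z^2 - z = -2*n^2*z + n*(11*z^2 - 16*z) - 9*z^3 + 65*z^2 - 14*z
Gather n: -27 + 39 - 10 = 2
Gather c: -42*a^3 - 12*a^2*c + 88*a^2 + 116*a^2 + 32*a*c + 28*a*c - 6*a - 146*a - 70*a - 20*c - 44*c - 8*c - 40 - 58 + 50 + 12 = -42*a^3 + 204*a^2 - 222*a + c*(-12*a^2 + 60*a - 72) - 36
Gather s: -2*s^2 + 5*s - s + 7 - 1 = -2*s^2 + 4*s + 6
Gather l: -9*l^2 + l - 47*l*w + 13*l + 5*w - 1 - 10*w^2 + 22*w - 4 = -9*l^2 + l*(14 - 47*w) - 10*w^2 + 27*w - 5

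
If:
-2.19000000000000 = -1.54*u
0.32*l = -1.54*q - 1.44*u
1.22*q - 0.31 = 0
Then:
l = -7.62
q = 0.25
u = 1.42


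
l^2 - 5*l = l*(l - 5)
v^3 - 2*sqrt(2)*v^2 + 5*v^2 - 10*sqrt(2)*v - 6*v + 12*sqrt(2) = (v - 1)*(v + 6)*(v - 2*sqrt(2))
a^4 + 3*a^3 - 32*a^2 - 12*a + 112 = (a - 4)*(a - 2)*(a + 2)*(a + 7)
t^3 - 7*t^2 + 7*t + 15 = (t - 5)*(t - 3)*(t + 1)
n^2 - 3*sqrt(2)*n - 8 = (n - 4*sqrt(2))*(n + sqrt(2))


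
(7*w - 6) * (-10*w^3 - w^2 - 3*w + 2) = -70*w^4 + 53*w^3 - 15*w^2 + 32*w - 12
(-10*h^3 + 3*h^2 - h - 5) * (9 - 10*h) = 100*h^4 - 120*h^3 + 37*h^2 + 41*h - 45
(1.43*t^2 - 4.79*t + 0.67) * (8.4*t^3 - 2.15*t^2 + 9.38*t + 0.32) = 12.012*t^5 - 43.3105*t^4 + 29.3399*t^3 - 45.9131*t^2 + 4.7518*t + 0.2144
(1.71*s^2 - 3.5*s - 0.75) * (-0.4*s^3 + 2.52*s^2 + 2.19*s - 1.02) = -0.684*s^5 + 5.7092*s^4 - 4.7751*s^3 - 11.2992*s^2 + 1.9275*s + 0.765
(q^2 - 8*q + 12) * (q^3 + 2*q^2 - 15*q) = q^5 - 6*q^4 - 19*q^3 + 144*q^2 - 180*q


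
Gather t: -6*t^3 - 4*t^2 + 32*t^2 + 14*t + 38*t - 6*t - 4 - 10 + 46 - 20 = -6*t^3 + 28*t^2 + 46*t + 12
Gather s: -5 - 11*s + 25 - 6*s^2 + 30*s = -6*s^2 + 19*s + 20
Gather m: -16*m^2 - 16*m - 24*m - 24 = -16*m^2 - 40*m - 24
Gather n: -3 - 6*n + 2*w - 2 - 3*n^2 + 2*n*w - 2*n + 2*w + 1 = -3*n^2 + n*(2*w - 8) + 4*w - 4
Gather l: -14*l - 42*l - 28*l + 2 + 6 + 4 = 12 - 84*l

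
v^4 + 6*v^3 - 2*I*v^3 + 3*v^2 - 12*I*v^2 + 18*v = v*(v + 6)*(v - 3*I)*(v + I)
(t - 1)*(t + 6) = t^2 + 5*t - 6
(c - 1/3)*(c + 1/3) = c^2 - 1/9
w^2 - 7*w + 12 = (w - 4)*(w - 3)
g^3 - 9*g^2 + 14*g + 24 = (g - 6)*(g - 4)*(g + 1)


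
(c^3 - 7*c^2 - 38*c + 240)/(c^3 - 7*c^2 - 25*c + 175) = (c^2 - 2*c - 48)/(c^2 - 2*c - 35)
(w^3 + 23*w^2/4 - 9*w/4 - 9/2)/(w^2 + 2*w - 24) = (4*w^2 - w - 3)/(4*(w - 4))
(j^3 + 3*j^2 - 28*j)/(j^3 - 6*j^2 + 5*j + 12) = j*(j + 7)/(j^2 - 2*j - 3)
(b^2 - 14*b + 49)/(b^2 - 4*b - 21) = (b - 7)/(b + 3)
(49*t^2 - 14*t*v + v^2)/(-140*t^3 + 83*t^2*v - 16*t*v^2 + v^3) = (-7*t + v)/(20*t^2 - 9*t*v + v^2)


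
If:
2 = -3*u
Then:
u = -2/3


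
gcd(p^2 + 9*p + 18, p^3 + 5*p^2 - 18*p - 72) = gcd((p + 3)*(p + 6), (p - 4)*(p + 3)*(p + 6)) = p^2 + 9*p + 18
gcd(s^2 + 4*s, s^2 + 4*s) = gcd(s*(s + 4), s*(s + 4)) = s^2 + 4*s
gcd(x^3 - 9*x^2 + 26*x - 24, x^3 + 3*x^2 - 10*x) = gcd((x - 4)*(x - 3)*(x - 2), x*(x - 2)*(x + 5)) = x - 2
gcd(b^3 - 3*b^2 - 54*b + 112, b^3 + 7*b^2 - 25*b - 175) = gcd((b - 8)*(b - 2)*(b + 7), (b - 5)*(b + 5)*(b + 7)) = b + 7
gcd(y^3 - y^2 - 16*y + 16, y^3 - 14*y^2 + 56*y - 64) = y - 4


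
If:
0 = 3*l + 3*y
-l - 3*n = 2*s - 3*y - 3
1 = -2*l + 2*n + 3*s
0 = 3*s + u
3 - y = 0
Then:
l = -3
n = 11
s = -9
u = 27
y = 3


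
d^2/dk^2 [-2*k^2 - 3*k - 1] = -4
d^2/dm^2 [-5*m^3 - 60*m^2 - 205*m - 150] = -30*m - 120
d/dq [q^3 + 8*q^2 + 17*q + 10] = 3*q^2 + 16*q + 17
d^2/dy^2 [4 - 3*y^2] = -6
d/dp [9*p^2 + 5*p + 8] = 18*p + 5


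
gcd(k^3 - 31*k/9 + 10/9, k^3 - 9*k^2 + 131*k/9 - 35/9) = k^2 - 2*k + 5/9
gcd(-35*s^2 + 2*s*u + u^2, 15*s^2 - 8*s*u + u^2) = 5*s - u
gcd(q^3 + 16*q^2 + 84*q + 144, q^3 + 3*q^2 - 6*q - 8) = q + 4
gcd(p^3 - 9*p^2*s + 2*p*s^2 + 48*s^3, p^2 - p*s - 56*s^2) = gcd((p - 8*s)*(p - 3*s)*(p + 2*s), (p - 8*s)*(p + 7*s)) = p - 8*s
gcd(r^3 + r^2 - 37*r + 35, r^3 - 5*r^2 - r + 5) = r^2 - 6*r + 5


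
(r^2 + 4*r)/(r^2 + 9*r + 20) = r/(r + 5)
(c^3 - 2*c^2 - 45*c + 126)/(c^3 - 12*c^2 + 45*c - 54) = (c + 7)/(c - 3)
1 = 1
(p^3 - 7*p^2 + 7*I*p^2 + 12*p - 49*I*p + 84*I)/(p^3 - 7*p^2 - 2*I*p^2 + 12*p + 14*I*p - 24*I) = (p + 7*I)/(p - 2*I)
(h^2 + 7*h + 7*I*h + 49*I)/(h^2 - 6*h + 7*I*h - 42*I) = (h + 7)/(h - 6)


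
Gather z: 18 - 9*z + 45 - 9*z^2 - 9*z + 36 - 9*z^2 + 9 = -18*z^2 - 18*z + 108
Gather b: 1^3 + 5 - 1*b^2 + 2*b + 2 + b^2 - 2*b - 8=0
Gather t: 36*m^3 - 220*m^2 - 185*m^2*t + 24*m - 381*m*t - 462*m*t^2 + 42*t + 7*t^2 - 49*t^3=36*m^3 - 220*m^2 + 24*m - 49*t^3 + t^2*(7 - 462*m) + t*(-185*m^2 - 381*m + 42)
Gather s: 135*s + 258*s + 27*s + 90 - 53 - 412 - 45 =420*s - 420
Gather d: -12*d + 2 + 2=4 - 12*d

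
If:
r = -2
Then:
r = -2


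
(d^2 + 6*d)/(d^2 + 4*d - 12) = d/(d - 2)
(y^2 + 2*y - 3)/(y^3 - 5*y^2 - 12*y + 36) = (y - 1)/(y^2 - 8*y + 12)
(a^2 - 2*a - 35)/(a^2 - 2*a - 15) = (-a^2 + 2*a + 35)/(-a^2 + 2*a + 15)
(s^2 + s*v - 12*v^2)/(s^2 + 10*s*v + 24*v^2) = (s - 3*v)/(s + 6*v)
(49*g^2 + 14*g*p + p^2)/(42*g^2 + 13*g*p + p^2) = (7*g + p)/(6*g + p)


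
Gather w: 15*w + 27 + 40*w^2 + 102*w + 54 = 40*w^2 + 117*w + 81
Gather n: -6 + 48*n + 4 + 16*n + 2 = 64*n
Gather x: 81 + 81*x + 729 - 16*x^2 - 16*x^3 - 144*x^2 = -16*x^3 - 160*x^2 + 81*x + 810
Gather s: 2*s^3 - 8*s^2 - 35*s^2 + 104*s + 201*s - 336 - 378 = 2*s^3 - 43*s^2 + 305*s - 714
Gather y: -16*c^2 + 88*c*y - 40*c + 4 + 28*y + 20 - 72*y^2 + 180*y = -16*c^2 - 40*c - 72*y^2 + y*(88*c + 208) + 24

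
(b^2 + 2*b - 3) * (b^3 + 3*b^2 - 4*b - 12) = b^5 + 5*b^4 - b^3 - 29*b^2 - 12*b + 36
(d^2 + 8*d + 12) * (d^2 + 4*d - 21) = d^4 + 12*d^3 + 23*d^2 - 120*d - 252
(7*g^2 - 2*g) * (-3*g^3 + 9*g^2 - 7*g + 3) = -21*g^5 + 69*g^4 - 67*g^3 + 35*g^2 - 6*g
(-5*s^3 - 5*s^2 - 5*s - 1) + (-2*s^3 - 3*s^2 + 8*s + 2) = -7*s^3 - 8*s^2 + 3*s + 1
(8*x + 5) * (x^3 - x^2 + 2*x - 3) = 8*x^4 - 3*x^3 + 11*x^2 - 14*x - 15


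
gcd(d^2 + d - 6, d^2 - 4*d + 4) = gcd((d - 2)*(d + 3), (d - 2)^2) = d - 2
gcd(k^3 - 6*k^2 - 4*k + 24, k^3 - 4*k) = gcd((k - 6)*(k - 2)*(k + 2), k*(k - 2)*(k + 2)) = k^2 - 4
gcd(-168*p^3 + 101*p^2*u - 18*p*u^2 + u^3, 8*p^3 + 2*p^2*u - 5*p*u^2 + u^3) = 1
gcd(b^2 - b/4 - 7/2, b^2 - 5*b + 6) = b - 2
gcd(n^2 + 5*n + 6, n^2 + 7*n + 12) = n + 3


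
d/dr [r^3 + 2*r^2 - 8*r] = 3*r^2 + 4*r - 8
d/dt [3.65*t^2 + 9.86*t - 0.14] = 7.3*t + 9.86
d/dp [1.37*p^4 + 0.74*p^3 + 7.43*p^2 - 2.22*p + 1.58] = 5.48*p^3 + 2.22*p^2 + 14.86*p - 2.22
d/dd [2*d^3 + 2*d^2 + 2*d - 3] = 6*d^2 + 4*d + 2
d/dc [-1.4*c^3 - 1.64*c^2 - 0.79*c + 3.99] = -4.2*c^2 - 3.28*c - 0.79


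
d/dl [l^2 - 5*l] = 2*l - 5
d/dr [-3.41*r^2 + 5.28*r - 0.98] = 5.28 - 6.82*r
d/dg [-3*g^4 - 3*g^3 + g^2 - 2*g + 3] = -12*g^3 - 9*g^2 + 2*g - 2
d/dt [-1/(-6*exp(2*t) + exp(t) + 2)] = (1 - 12*exp(t))*exp(t)/(-6*exp(2*t) + exp(t) + 2)^2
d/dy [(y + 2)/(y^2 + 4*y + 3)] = (y^2 + 4*y - 2*(y + 2)^2 + 3)/(y^2 + 4*y + 3)^2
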